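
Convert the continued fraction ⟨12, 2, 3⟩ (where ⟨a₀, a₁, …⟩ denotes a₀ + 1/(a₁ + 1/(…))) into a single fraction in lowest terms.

Use the convergent recurrence hₖ = aₖ·hₖ₋₁ + hₖ₋₂ (and likewise for the denominators kₖ):
a_0 = 12: 12/1
a_1 = 2: 25/2
a_2 = 3: 87/7

87/7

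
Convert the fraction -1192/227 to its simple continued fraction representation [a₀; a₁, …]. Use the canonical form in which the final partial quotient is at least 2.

-1192 ÷ 227 → quotient -6, remainder 170
227 ÷ 170 → quotient 1, remainder 57
170 ÷ 57 → quotient 2, remainder 56
57 ÷ 56 → quotient 1, remainder 1
56 ÷ 1 → quotient 56, remainder 0

[-6; 1, 2, 1, 56]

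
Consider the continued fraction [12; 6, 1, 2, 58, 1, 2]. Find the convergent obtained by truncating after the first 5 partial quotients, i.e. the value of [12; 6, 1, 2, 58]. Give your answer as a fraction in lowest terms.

14179/1167

a_0 = 12: 12/1
a_1 = 6: 73/6
a_2 = 1: 85/7
a_3 = 2: 243/20
a_4 = 58: 14179/1167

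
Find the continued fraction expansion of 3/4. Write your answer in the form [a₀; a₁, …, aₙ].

Run the Euclidean algorithm, recording each quotient:
⌊3/4⌋ = 0, remainder 3
⌊4/3⌋ = 1, remainder 1
⌊3/1⌋ = 3, remainder 0

[0; 1, 3]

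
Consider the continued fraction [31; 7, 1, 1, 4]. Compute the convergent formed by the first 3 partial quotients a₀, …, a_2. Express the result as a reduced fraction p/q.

249/8

a_0 = 31: 31/1
a_1 = 7: 218/7
a_2 = 1: 249/8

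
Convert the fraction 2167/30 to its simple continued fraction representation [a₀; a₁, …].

[72; 4, 3, 2]

2167 ÷ 30 → quotient 72, remainder 7
30 ÷ 7 → quotient 4, remainder 2
7 ÷ 2 → quotient 3, remainder 1
2 ÷ 1 → quotient 2, remainder 0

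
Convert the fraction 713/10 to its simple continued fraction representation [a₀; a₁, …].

[71; 3, 3]

713 = 71·10 + 3, so a_0 = 71
10 = 3·3 + 1, so a_1 = 3
3 = 3·1 + 0, so a_2 = 3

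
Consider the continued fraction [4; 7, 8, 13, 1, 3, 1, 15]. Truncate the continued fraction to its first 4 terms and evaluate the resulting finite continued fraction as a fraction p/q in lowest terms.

Start with 13.
8 + 1/(13/1) = 8 + 1/13 = 105/13
7 + 1/(105/13) = 7 + 13/105 = 748/105
4 + 1/(748/105) = 4 + 105/748 = 3097/748

3097/748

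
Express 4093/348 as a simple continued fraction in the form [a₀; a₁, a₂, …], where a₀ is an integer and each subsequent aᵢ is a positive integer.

4093 = 11·348 + 265, so a_0 = 11
348 = 1·265 + 83, so a_1 = 1
265 = 3·83 + 16, so a_2 = 3
83 = 5·16 + 3, so a_3 = 5
16 = 5·3 + 1, so a_4 = 5
3 = 3·1 + 0, so a_5 = 3

[11; 1, 3, 5, 5, 3]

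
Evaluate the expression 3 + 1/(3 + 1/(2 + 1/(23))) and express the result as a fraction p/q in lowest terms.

Starting at the tail and folding back:
Start with 23.
2 + 1/(23/1) = 2 + 1/23 = 47/23
3 + 1/(47/23) = 3 + 23/47 = 164/47
3 + 1/(164/47) = 3 + 47/164 = 539/164

539/164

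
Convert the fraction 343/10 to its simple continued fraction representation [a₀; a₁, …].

Run the Euclidean algorithm, recording each quotient:
343 = 34·10 + 3, so a_0 = 34
10 = 3·3 + 1, so a_1 = 3
3 = 3·1 + 0, so a_2 = 3

[34; 3, 3]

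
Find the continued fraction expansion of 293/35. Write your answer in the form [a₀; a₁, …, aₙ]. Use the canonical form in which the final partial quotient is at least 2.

[8; 2, 1, 2, 4]

⌊293/35⌋ = 8, remainder 13
⌊35/13⌋ = 2, remainder 9
⌊13/9⌋ = 1, remainder 4
⌊9/4⌋ = 2, remainder 1
⌊4/1⌋ = 4, remainder 0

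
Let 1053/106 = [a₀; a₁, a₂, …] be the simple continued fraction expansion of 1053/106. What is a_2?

14

⌊1053/106⌋ = 9, remainder 99
⌊106/99⌋ = 1, remainder 7
⌊99/7⌋ = 14, remainder 1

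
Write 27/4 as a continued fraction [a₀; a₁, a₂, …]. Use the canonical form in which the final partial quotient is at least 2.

27 = 6·4 + 3, so a_0 = 6
4 = 1·3 + 1, so a_1 = 1
3 = 3·1 + 0, so a_2 = 3

[6; 1, 3]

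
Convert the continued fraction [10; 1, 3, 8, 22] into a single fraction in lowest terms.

a_0 = 10: 10/1
a_1 = 1: 11/1
a_2 = 3: 43/4
a_3 = 8: 355/33
a_4 = 22: 7853/730

7853/730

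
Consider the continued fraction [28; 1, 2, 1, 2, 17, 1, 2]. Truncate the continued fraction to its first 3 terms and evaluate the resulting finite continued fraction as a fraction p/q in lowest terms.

86/3

a_0 = 28: 28/1
a_1 = 1: 29/1
a_2 = 2: 86/3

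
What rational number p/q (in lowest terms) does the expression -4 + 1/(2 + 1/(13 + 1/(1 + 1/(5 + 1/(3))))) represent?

Start with 3.
5 + 1/(3/1) = 5 + 1/3 = 16/3
1 + 1/(16/3) = 1 + 3/16 = 19/16
13 + 1/(19/16) = 13 + 16/19 = 263/19
2 + 1/(263/19) = 2 + 19/263 = 545/263
-4 + 1/(545/263) = -4 + 263/545 = -1917/545

-1917/545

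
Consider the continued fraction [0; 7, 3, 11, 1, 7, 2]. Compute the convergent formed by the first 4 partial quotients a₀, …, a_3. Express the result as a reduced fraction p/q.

Start with 11.
3 + 1/(11/1) = 3 + 1/11 = 34/11
7 + 1/(34/11) = 7 + 11/34 = 249/34
0 + 1/(249/34) = 0 + 34/249 = 34/249

34/249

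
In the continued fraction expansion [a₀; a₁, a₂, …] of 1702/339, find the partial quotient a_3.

3

Apply division with remainder until the remainder is 0:
1702 ÷ 339 → quotient 5, remainder 7
339 ÷ 7 → quotient 48, remainder 3
7 ÷ 3 → quotient 2, remainder 1
3 ÷ 1 → quotient 3, remainder 0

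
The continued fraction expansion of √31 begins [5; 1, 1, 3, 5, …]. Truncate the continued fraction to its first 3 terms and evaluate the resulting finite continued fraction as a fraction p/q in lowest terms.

Start with 1.
1 + 1/(1/1) = 1 + 1/1 = 2/1
5 + 1/(2/1) = 5 + 1/2 = 11/2

11/2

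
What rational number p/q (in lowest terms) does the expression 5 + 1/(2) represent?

Starting at the tail and folding back:
Start with 2.
5 + 1/(2/1) = 5 + 1/2 = 11/2

11/2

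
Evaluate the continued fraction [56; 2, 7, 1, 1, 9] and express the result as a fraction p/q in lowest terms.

17223/305

a_0 = 56: 56/1
a_1 = 2: 113/2
a_2 = 7: 847/15
a_3 = 1: 960/17
a_4 = 1: 1807/32
a_5 = 9: 17223/305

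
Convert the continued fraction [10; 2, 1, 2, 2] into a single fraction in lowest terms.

Use the convergent recurrence hₖ = aₖ·hₖ₋₁ + hₖ₋₂ (and likewise for the denominators kₖ):
a_0 = 10: 10/1
a_1 = 2: 21/2
a_2 = 1: 31/3
a_3 = 2: 83/8
a_4 = 2: 197/19

197/19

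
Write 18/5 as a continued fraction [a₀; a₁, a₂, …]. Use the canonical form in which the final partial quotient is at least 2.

[3; 1, 1, 2]

⌊18/5⌋ = 3, remainder 3
⌊5/3⌋ = 1, remainder 2
⌊3/2⌋ = 1, remainder 1
⌊2/1⌋ = 2, remainder 0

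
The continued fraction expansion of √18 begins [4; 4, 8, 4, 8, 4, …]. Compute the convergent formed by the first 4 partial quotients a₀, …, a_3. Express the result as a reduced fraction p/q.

a_0 = 4: 4/1
a_1 = 4: 17/4
a_2 = 8: 140/33
a_3 = 4: 577/136

577/136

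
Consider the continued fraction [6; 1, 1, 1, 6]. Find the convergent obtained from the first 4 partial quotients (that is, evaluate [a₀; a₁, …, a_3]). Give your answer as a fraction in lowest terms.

20/3

Start with 1.
1 + 1/(1/1) = 1 + 1/1 = 2/1
1 + 1/(2/1) = 1 + 1/2 = 3/2
6 + 1/(3/2) = 6 + 2/3 = 20/3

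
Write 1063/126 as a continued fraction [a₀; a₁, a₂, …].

[8; 2, 3, 2, 3, 2]

1063 = 8·126 + 55, so a_0 = 8
126 = 2·55 + 16, so a_1 = 2
55 = 3·16 + 7, so a_2 = 3
16 = 2·7 + 2, so a_3 = 2
7 = 3·2 + 1, so a_4 = 3
2 = 2·1 + 0, so a_5 = 2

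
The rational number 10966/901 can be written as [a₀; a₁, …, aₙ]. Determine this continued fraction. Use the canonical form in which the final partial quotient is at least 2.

[12; 5, 1, 5, 1, 2, 3, 2]

⌊10966/901⌋ = 12, remainder 154
⌊901/154⌋ = 5, remainder 131
⌊154/131⌋ = 1, remainder 23
⌊131/23⌋ = 5, remainder 16
⌊23/16⌋ = 1, remainder 7
⌊16/7⌋ = 2, remainder 2
⌊7/2⌋ = 3, remainder 1
⌊2/1⌋ = 2, remainder 0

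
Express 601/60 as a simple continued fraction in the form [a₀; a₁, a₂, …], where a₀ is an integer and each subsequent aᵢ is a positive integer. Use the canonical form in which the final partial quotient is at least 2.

[10; 60]

Run the Euclidean algorithm, recording each quotient:
601 = 10·60 + 1, so a_0 = 10
60 = 60·1 + 0, so a_1 = 60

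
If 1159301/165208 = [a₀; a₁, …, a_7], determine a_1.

58

1159301 ÷ 165208 → quotient 7, remainder 2845
165208 ÷ 2845 → quotient 58, remainder 198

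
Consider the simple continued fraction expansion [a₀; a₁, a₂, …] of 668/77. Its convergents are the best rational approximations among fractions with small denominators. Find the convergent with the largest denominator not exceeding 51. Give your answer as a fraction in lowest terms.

321/37

a_0 = 8: 8/1  (≤ bound)
a_1 = 1: 9/1  (≤ bound)
a_2 = 2: 26/3  (≤ bound)
a_3 = 12: 321/37  (≤ bound)
a_4 = 2: 668/77  (> 51, stop)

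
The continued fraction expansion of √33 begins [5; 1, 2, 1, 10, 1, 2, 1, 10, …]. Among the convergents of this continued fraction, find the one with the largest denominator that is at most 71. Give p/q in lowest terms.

270/47

List convergents until the denominator exceeds the bound:
a_0 = 5: 5/1  (≤ bound)
a_1 = 1: 6/1  (≤ bound)
a_2 = 2: 17/3  (≤ bound)
a_3 = 1: 23/4  (≤ bound)
a_4 = 10: 247/43  (≤ bound)
a_5 = 1: 270/47  (≤ bound)
a_6 = 2: 787/137  (> 71, stop)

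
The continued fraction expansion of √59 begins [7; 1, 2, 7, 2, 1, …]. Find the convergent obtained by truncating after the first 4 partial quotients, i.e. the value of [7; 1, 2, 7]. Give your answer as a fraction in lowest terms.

169/22

a_0 = 7: 7/1
a_1 = 1: 8/1
a_2 = 2: 23/3
a_3 = 7: 169/22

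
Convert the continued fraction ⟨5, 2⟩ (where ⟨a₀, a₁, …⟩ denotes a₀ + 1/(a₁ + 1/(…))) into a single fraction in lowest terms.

11/2

Start with 2.
5 + 1/(2/1) = 5 + 1/2 = 11/2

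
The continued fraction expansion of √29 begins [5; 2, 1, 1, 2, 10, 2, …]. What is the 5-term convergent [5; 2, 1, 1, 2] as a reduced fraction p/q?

Starting at the tail and folding back:
Start with 2.
1 + 1/(2/1) = 1 + 1/2 = 3/2
1 + 1/(3/2) = 1 + 2/3 = 5/3
2 + 1/(5/3) = 2 + 3/5 = 13/5
5 + 1/(13/5) = 5 + 5/13 = 70/13

70/13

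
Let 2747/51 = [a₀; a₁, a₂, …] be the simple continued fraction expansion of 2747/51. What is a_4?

Apply division with remainder until the remainder is 0:
2747 ÷ 51 → quotient 53, remainder 44
51 ÷ 44 → quotient 1, remainder 7
44 ÷ 7 → quotient 6, remainder 2
7 ÷ 2 → quotient 3, remainder 1
2 ÷ 1 → quotient 2, remainder 0

2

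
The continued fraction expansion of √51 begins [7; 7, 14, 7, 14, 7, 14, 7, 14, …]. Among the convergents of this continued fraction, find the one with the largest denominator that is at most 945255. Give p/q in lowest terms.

a_0 = 7: 7/1  (≤ bound)
a_1 = 7: 50/7  (≤ bound)
a_2 = 14: 707/99  (≤ bound)
a_3 = 7: 4999/700  (≤ bound)
a_4 = 14: 70693/9899  (≤ bound)
a_5 = 7: 499850/69993  (≤ bound)
a_6 = 14: 7068593/989801  (> 945255, stop)

499850/69993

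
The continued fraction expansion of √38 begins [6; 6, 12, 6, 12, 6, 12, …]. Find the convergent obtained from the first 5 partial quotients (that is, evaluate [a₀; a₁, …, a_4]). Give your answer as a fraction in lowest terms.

33294/5401

Starting at the tail and folding back:
Start with 12.
6 + 1/(12/1) = 6 + 1/12 = 73/12
12 + 1/(73/12) = 12 + 12/73 = 888/73
6 + 1/(888/73) = 6 + 73/888 = 5401/888
6 + 1/(5401/888) = 6 + 888/5401 = 33294/5401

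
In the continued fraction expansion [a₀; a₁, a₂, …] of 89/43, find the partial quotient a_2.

3

Apply division with remainder until the remainder is 0:
89 ÷ 43 → quotient 2, remainder 3
43 ÷ 3 → quotient 14, remainder 1
3 ÷ 1 → quotient 3, remainder 0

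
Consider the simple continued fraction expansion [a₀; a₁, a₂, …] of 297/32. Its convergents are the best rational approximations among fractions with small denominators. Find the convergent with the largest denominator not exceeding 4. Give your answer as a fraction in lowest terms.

37/4

List convergents until the denominator exceeds the bound:
a_0 = 9: 9/1  (≤ bound)
a_1 = 3: 28/3  (≤ bound)
a_2 = 1: 37/4  (≤ bound)
a_3 = 1: 65/7  (> 4, stop)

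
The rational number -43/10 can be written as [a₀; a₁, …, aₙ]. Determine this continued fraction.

-43 = -5·10 + 7, so a_0 = -5
10 = 1·7 + 3, so a_1 = 1
7 = 2·3 + 1, so a_2 = 2
3 = 3·1 + 0, so a_3 = 3

[-5; 1, 2, 3]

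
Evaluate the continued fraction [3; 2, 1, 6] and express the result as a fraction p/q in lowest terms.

Start with 6.
1 + 1/(6/1) = 1 + 1/6 = 7/6
2 + 1/(7/6) = 2 + 6/7 = 20/7
3 + 1/(20/7) = 3 + 7/20 = 67/20

67/20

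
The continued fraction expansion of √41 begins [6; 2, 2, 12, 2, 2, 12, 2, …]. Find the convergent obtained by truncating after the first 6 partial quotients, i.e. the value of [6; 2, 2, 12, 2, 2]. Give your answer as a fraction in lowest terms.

Start with 2.
2 + 1/(2/1) = 2 + 1/2 = 5/2
12 + 1/(5/2) = 12 + 2/5 = 62/5
2 + 1/(62/5) = 2 + 5/62 = 129/62
2 + 1/(129/62) = 2 + 62/129 = 320/129
6 + 1/(320/129) = 6 + 129/320 = 2049/320

2049/320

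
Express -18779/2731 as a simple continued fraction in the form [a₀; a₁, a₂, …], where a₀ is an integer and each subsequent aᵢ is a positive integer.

[-7; 8, 12, 1, 1, 13]

-18779 = -7·2731 + 338, so a_0 = -7
2731 = 8·338 + 27, so a_1 = 8
338 = 12·27 + 14, so a_2 = 12
27 = 1·14 + 13, so a_3 = 1
14 = 1·13 + 1, so a_4 = 1
13 = 13·1 + 0, so a_5 = 13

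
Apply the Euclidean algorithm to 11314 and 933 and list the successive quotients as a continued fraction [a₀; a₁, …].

[12; 7, 1, 9, 1, 2, 1, 2]

11314 ÷ 933 → quotient 12, remainder 118
933 ÷ 118 → quotient 7, remainder 107
118 ÷ 107 → quotient 1, remainder 11
107 ÷ 11 → quotient 9, remainder 8
11 ÷ 8 → quotient 1, remainder 3
8 ÷ 3 → quotient 2, remainder 2
3 ÷ 2 → quotient 1, remainder 1
2 ÷ 1 → quotient 2, remainder 0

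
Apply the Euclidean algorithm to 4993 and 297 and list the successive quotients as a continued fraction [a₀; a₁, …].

[16; 1, 4, 3, 3, 2, 2]

4993 = 16·297 + 241, so a_0 = 16
297 = 1·241 + 56, so a_1 = 1
241 = 4·56 + 17, so a_2 = 4
56 = 3·17 + 5, so a_3 = 3
17 = 3·5 + 2, so a_4 = 3
5 = 2·2 + 1, so a_5 = 2
2 = 2·1 + 0, so a_6 = 2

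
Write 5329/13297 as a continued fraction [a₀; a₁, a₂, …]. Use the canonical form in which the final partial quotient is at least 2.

Run the Euclidean algorithm, recording each quotient:
⌊5329/13297⌋ = 0, remainder 5329
⌊13297/5329⌋ = 2, remainder 2639
⌊5329/2639⌋ = 2, remainder 51
⌊2639/51⌋ = 51, remainder 38
⌊51/38⌋ = 1, remainder 13
⌊38/13⌋ = 2, remainder 12
⌊13/12⌋ = 1, remainder 1
⌊12/1⌋ = 12, remainder 0

[0; 2, 2, 51, 1, 2, 1, 12]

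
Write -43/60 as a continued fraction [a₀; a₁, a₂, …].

[-1; 3, 1, 1, 8]

⌊-43/60⌋ = -1, remainder 17
⌊60/17⌋ = 3, remainder 9
⌊17/9⌋ = 1, remainder 8
⌊9/8⌋ = 1, remainder 1
⌊8/1⌋ = 8, remainder 0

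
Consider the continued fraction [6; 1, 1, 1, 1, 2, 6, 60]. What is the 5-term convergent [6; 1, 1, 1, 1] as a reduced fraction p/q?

33/5

Starting at the tail and folding back:
Start with 1.
1 + 1/(1/1) = 1 + 1/1 = 2/1
1 + 1/(2/1) = 1 + 1/2 = 3/2
1 + 1/(3/2) = 1 + 2/3 = 5/3
6 + 1/(5/3) = 6 + 3/5 = 33/5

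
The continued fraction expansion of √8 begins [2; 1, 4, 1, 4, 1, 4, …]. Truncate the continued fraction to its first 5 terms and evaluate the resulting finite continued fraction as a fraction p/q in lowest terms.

Start with 4.
1 + 1/(4/1) = 1 + 1/4 = 5/4
4 + 1/(5/4) = 4 + 4/5 = 24/5
1 + 1/(24/5) = 1 + 5/24 = 29/24
2 + 1/(29/24) = 2 + 24/29 = 82/29

82/29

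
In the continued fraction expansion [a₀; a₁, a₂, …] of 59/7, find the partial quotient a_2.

3

⌊59/7⌋ = 8, remainder 3
⌊7/3⌋ = 2, remainder 1
⌊3/1⌋ = 3, remainder 0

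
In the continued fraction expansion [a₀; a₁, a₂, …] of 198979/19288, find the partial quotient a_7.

Apply division with remainder until the remainder is 0:
198979 ÷ 19288 → quotient 10, remainder 6099
19288 ÷ 6099 → quotient 3, remainder 991
6099 ÷ 991 → quotient 6, remainder 153
991 ÷ 153 → quotient 6, remainder 73
153 ÷ 73 → quotient 2, remainder 7
73 ÷ 7 → quotient 10, remainder 3
7 ÷ 3 → quotient 2, remainder 1
3 ÷ 1 → quotient 3, remainder 0

3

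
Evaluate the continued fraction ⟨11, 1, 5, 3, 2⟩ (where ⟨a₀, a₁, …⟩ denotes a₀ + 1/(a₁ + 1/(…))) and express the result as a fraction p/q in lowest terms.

521/44

Use the convergent recurrence hₖ = aₖ·hₖ₋₁ + hₖ₋₂ (and likewise for the denominators kₖ):
a_0 = 11: 11/1
a_1 = 1: 12/1
a_2 = 5: 71/6
a_3 = 3: 225/19
a_4 = 2: 521/44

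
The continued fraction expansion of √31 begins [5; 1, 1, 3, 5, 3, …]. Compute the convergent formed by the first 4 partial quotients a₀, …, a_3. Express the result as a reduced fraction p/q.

39/7

a_0 = 5: 5/1
a_1 = 1: 6/1
a_2 = 1: 11/2
a_3 = 3: 39/7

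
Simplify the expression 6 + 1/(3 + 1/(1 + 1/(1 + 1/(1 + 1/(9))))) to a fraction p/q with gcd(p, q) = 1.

Build up convergents one term at a time:
a_0 = 6: 6/1
a_1 = 3: 19/3
a_2 = 1: 25/4
a_3 = 1: 44/7
a_4 = 1: 69/11
a_5 = 9: 665/106

665/106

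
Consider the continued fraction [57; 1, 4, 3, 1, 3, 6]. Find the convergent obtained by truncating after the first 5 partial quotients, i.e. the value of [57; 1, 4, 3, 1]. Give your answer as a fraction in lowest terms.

Work from the innermost term outward:
Start with 1.
3 + 1/(1/1) = 3 + 1/1 = 4/1
4 + 1/(4/1) = 4 + 1/4 = 17/4
1 + 1/(17/4) = 1 + 4/17 = 21/17
57 + 1/(21/17) = 57 + 17/21 = 1214/21

1214/21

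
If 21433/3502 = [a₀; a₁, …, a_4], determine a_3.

Apply division with remainder until the remainder is 0:
21433 ÷ 3502 → quotient 6, remainder 421
3502 ÷ 421 → quotient 8, remainder 134
421 ÷ 134 → quotient 3, remainder 19
134 ÷ 19 → quotient 7, remainder 1

7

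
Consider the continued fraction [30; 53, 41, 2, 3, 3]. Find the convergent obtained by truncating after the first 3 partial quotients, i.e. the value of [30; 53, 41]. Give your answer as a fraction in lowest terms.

65261/2174

Start with 41.
53 + 1/(41/1) = 53 + 1/41 = 2174/41
30 + 1/(2174/41) = 30 + 41/2174 = 65261/2174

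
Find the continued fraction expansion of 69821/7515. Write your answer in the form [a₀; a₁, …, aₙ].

Apply division with remainder until the remainder is 0:
69821 = 9·7515 + 2186, so a_0 = 9
7515 = 3·2186 + 957, so a_1 = 3
2186 = 2·957 + 272, so a_2 = 2
957 = 3·272 + 141, so a_3 = 3
272 = 1·141 + 131, so a_4 = 1
141 = 1·131 + 10, so a_5 = 1
131 = 13·10 + 1, so a_6 = 13
10 = 10·1 + 0, so a_7 = 10

[9; 3, 2, 3, 1, 1, 13, 10]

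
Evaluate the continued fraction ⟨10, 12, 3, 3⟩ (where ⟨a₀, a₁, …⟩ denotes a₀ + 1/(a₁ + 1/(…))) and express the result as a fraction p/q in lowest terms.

1240/123

Compute successive convergents:
a_0 = 10: 10/1
a_1 = 12: 121/12
a_2 = 3: 373/37
a_3 = 3: 1240/123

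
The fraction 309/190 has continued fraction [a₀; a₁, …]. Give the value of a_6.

2

⌊309/190⌋ = 1, remainder 119
⌊190/119⌋ = 1, remainder 71
⌊119/71⌋ = 1, remainder 48
⌊71/48⌋ = 1, remainder 23
⌊48/23⌋ = 2, remainder 2
⌊23/2⌋ = 11, remainder 1
⌊2/1⌋ = 2, remainder 0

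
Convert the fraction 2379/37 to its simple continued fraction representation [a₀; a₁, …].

[64; 3, 2, 1, 3]

⌊2379/37⌋ = 64, remainder 11
⌊37/11⌋ = 3, remainder 4
⌊11/4⌋ = 2, remainder 3
⌊4/3⌋ = 1, remainder 1
⌊3/1⌋ = 3, remainder 0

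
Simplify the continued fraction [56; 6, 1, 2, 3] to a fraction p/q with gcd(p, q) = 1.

3762/67

Collapse the nested fraction from the inside out:
Start with 3.
2 + 1/(3/1) = 2 + 1/3 = 7/3
1 + 1/(7/3) = 1 + 3/7 = 10/7
6 + 1/(10/7) = 6 + 7/10 = 67/10
56 + 1/(67/10) = 56 + 10/67 = 3762/67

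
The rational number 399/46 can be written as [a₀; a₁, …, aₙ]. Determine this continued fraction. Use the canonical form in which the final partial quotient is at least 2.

[8; 1, 2, 15]

399 = 8·46 + 31, so a_0 = 8
46 = 1·31 + 15, so a_1 = 1
31 = 2·15 + 1, so a_2 = 2
15 = 15·1 + 0, so a_3 = 15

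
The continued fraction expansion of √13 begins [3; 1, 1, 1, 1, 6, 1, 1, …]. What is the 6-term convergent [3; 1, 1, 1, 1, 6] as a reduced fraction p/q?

Build up convergents one term at a time:
a_0 = 3: 3/1
a_1 = 1: 4/1
a_2 = 1: 7/2
a_3 = 1: 11/3
a_4 = 1: 18/5
a_5 = 6: 119/33

119/33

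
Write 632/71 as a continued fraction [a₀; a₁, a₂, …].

632 ÷ 71 → quotient 8, remainder 64
71 ÷ 64 → quotient 1, remainder 7
64 ÷ 7 → quotient 9, remainder 1
7 ÷ 1 → quotient 7, remainder 0

[8; 1, 9, 7]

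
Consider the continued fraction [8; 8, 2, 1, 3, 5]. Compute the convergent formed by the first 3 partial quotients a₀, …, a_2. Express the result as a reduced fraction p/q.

138/17

Starting at the tail and folding back:
Start with 2.
8 + 1/(2/1) = 8 + 1/2 = 17/2
8 + 1/(17/2) = 8 + 2/17 = 138/17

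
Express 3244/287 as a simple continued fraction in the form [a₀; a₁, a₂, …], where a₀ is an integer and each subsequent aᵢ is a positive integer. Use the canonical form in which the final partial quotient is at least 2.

Repeatedly divide and take the remainder:
3244 ÷ 287 → quotient 11, remainder 87
287 ÷ 87 → quotient 3, remainder 26
87 ÷ 26 → quotient 3, remainder 9
26 ÷ 9 → quotient 2, remainder 8
9 ÷ 8 → quotient 1, remainder 1
8 ÷ 1 → quotient 8, remainder 0

[11; 3, 3, 2, 1, 8]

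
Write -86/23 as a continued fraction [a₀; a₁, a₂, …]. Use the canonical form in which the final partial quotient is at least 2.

[-4; 3, 1, 5]

Apply division with remainder until the remainder is 0:
-86 = -4·23 + 6, so a_0 = -4
23 = 3·6 + 5, so a_1 = 3
6 = 1·5 + 1, so a_2 = 1
5 = 5·1 + 0, so a_3 = 5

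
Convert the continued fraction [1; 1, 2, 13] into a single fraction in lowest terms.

Build up convergents one term at a time:
a_0 = 1: 1/1
a_1 = 1: 2/1
a_2 = 2: 5/3
a_3 = 13: 67/40

67/40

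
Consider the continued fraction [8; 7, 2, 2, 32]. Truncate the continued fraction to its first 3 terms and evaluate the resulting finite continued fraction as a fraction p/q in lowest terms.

Collapse the nested fraction from the inside out:
Start with 2.
7 + 1/(2/1) = 7 + 1/2 = 15/2
8 + 1/(15/2) = 8 + 2/15 = 122/15

122/15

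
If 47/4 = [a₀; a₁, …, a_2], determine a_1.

1

Run the Euclidean algorithm, recording each quotient:
47 = 11·4 + 3, so a_0 = 11
4 = 1·3 + 1, so a_1 = 1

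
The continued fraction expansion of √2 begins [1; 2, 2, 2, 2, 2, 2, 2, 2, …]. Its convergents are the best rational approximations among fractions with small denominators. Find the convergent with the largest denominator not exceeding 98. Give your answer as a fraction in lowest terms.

a_0 = 1: 1/1  (≤ bound)
a_1 = 2: 3/2  (≤ bound)
a_2 = 2: 7/5  (≤ bound)
a_3 = 2: 17/12  (≤ bound)
a_4 = 2: 41/29  (≤ bound)
a_5 = 2: 99/70  (≤ bound)
a_6 = 2: 239/169  (> 98, stop)

99/70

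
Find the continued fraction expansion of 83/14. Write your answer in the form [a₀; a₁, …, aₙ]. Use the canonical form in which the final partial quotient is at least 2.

Repeatedly divide and take the remainder:
⌊83/14⌋ = 5, remainder 13
⌊14/13⌋ = 1, remainder 1
⌊13/1⌋ = 13, remainder 0

[5; 1, 13]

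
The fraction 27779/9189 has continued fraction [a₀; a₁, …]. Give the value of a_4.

Repeatedly divide and take the remainder:
27779 ÷ 9189 → quotient 3, remainder 212
9189 ÷ 212 → quotient 43, remainder 73
212 ÷ 73 → quotient 2, remainder 66
73 ÷ 66 → quotient 1, remainder 7
66 ÷ 7 → quotient 9, remainder 3

9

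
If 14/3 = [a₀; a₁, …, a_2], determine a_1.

1

14 = 4·3 + 2, so a_0 = 4
3 = 1·2 + 1, so a_1 = 1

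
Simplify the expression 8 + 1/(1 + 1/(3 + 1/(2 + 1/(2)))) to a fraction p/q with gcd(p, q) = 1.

a_0 = 8: 8/1
a_1 = 1: 9/1
a_2 = 3: 35/4
a_3 = 2: 79/9
a_4 = 2: 193/22

193/22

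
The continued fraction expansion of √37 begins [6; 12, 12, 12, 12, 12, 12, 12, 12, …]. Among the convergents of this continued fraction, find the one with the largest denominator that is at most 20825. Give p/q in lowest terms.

10657/1752

List convergents until the denominator exceeds the bound:
a_0 = 6: 6/1  (≤ bound)
a_1 = 12: 73/12  (≤ bound)
a_2 = 12: 882/145  (≤ bound)
a_3 = 12: 10657/1752  (≤ bound)
a_4 = 12: 128766/21169  (> 20825, stop)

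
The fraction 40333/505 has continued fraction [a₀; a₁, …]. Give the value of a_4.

40333 = 79·505 + 438, so a_0 = 79
505 = 1·438 + 67, so a_1 = 1
438 = 6·67 + 36, so a_2 = 6
67 = 1·36 + 31, so a_3 = 1
36 = 1·31 + 5, so a_4 = 1

1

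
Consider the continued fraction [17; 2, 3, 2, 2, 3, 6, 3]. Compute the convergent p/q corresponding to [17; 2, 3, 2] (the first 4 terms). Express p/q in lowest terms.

279/16

a_0 = 17: 17/1
a_1 = 2: 35/2
a_2 = 3: 122/7
a_3 = 2: 279/16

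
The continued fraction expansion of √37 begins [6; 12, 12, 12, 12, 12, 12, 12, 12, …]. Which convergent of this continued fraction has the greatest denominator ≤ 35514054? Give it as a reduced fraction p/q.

a_0 = 6: 6/1  (≤ bound)
a_1 = 12: 73/12  (≤ bound)
a_2 = 12: 882/145  (≤ bound)
a_3 = 12: 10657/1752  (≤ bound)
a_4 = 12: 128766/21169  (≤ bound)
a_5 = 12: 1555849/255780  (≤ bound)
a_6 = 12: 18798954/3090529  (≤ bound)
a_7 = 12: 227143297/37342128  (> 35514054, stop)

18798954/3090529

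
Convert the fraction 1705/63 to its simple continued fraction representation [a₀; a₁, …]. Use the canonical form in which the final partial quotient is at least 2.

1705 ÷ 63 → quotient 27, remainder 4
63 ÷ 4 → quotient 15, remainder 3
4 ÷ 3 → quotient 1, remainder 1
3 ÷ 1 → quotient 3, remainder 0

[27; 15, 1, 3]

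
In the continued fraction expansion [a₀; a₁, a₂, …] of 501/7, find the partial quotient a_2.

501 = 71·7 + 4, so a_0 = 71
7 = 1·4 + 3, so a_1 = 1
4 = 1·3 + 1, so a_2 = 1

1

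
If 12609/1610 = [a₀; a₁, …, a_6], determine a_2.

4

⌊12609/1610⌋ = 7, remainder 1339
⌊1610/1339⌋ = 1, remainder 271
⌊1339/271⌋ = 4, remainder 255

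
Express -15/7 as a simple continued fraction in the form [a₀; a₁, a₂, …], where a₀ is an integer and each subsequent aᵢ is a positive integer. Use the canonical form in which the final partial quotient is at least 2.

[-3; 1, 6]

-15 ÷ 7 → quotient -3, remainder 6
7 ÷ 6 → quotient 1, remainder 1
6 ÷ 1 → quotient 6, remainder 0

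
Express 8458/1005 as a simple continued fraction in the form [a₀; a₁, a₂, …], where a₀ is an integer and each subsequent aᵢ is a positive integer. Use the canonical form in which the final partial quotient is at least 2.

8458 ÷ 1005 → quotient 8, remainder 418
1005 ÷ 418 → quotient 2, remainder 169
418 ÷ 169 → quotient 2, remainder 80
169 ÷ 80 → quotient 2, remainder 9
80 ÷ 9 → quotient 8, remainder 8
9 ÷ 8 → quotient 1, remainder 1
8 ÷ 1 → quotient 8, remainder 0

[8; 2, 2, 2, 8, 1, 8]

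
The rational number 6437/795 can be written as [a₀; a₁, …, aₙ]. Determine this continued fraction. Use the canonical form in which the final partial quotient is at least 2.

6437 ÷ 795 → quotient 8, remainder 77
795 ÷ 77 → quotient 10, remainder 25
77 ÷ 25 → quotient 3, remainder 2
25 ÷ 2 → quotient 12, remainder 1
2 ÷ 1 → quotient 2, remainder 0

[8; 10, 3, 12, 2]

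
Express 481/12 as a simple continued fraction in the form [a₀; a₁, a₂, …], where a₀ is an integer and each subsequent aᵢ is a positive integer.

⌊481/12⌋ = 40, remainder 1
⌊12/1⌋ = 12, remainder 0

[40; 12]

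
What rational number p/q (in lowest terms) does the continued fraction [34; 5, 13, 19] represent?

Build up convergents one term at a time:
a_0 = 34: 34/1
a_1 = 5: 171/5
a_2 = 13: 2257/66
a_3 = 19: 43054/1259

43054/1259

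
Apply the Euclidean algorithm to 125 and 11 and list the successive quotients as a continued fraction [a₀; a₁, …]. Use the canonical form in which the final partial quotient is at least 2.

[11; 2, 1, 3]

Repeatedly divide and take the remainder:
⌊125/11⌋ = 11, remainder 4
⌊11/4⌋ = 2, remainder 3
⌊4/3⌋ = 1, remainder 1
⌊3/1⌋ = 3, remainder 0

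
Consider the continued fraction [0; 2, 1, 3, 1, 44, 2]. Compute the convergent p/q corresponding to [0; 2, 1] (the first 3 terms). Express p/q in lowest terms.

1/3

Start with 1.
2 + 1/(1/1) = 2 + 1/1 = 3/1
0 + 1/(3/1) = 0 + 1/3 = 1/3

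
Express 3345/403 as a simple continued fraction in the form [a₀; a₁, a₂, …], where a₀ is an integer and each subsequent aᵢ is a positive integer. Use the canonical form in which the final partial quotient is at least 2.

Apply division with remainder until the remainder is 0:
⌊3345/403⌋ = 8, remainder 121
⌊403/121⌋ = 3, remainder 40
⌊121/40⌋ = 3, remainder 1
⌊40/1⌋ = 40, remainder 0

[8; 3, 3, 40]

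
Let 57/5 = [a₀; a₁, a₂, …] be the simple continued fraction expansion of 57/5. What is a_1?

2

57 ÷ 5 → quotient 11, remainder 2
5 ÷ 2 → quotient 2, remainder 1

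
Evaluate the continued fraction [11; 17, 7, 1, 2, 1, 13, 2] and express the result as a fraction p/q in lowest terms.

167258/15125

a_0 = 11: 11/1
a_1 = 17: 188/17
a_2 = 7: 1327/120
a_3 = 1: 1515/137
a_4 = 2: 4357/394
a_5 = 1: 5872/531
a_6 = 13: 80693/7297
a_7 = 2: 167258/15125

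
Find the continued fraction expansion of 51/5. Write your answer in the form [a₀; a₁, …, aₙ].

51 ÷ 5 → quotient 10, remainder 1
5 ÷ 1 → quotient 5, remainder 0

[10; 5]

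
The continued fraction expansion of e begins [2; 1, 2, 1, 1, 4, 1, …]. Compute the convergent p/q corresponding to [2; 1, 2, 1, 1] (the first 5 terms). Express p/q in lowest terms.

Starting at the tail and folding back:
Start with 1.
1 + 1/(1/1) = 1 + 1/1 = 2/1
2 + 1/(2/1) = 2 + 1/2 = 5/2
1 + 1/(5/2) = 1 + 2/5 = 7/5
2 + 1/(7/5) = 2 + 5/7 = 19/7

19/7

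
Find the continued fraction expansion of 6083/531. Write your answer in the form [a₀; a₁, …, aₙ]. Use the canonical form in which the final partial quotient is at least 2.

Repeatedly divide and take the remainder:
6083 ÷ 531 → quotient 11, remainder 242
531 ÷ 242 → quotient 2, remainder 47
242 ÷ 47 → quotient 5, remainder 7
47 ÷ 7 → quotient 6, remainder 5
7 ÷ 5 → quotient 1, remainder 2
5 ÷ 2 → quotient 2, remainder 1
2 ÷ 1 → quotient 2, remainder 0

[11; 2, 5, 6, 1, 2, 2]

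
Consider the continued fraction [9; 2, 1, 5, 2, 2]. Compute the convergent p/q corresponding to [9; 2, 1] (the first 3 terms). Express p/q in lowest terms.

a_0 = 9: 9/1
a_1 = 2: 19/2
a_2 = 1: 28/3

28/3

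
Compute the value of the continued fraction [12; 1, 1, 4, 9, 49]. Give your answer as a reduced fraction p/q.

51171/4076

a_0 = 12: 12/1
a_1 = 1: 13/1
a_2 = 1: 25/2
a_3 = 4: 113/9
a_4 = 9: 1042/83
a_5 = 49: 51171/4076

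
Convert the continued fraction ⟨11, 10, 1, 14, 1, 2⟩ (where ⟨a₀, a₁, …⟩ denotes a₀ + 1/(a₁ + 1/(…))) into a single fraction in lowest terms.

Start with 2.
1 + 1/(2/1) = 1 + 1/2 = 3/2
14 + 1/(3/2) = 14 + 2/3 = 44/3
1 + 1/(44/3) = 1 + 3/44 = 47/44
10 + 1/(47/44) = 10 + 44/47 = 514/47
11 + 1/(514/47) = 11 + 47/514 = 5701/514

5701/514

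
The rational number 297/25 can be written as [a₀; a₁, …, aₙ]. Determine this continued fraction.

Run the Euclidean algorithm, recording each quotient:
⌊297/25⌋ = 11, remainder 22
⌊25/22⌋ = 1, remainder 3
⌊22/3⌋ = 7, remainder 1
⌊3/1⌋ = 3, remainder 0

[11; 1, 7, 3]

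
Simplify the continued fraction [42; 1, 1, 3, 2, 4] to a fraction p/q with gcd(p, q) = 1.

3022/71

Starting at the tail and folding back:
Start with 4.
2 + 1/(4/1) = 2 + 1/4 = 9/4
3 + 1/(9/4) = 3 + 4/9 = 31/9
1 + 1/(31/9) = 1 + 9/31 = 40/31
1 + 1/(40/31) = 1 + 31/40 = 71/40
42 + 1/(71/40) = 42 + 40/71 = 3022/71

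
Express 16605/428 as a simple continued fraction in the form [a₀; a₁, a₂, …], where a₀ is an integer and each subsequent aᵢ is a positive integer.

[38; 1, 3, 1, 11, 2, 3]

16605 = 38·428 + 341, so a_0 = 38
428 = 1·341 + 87, so a_1 = 1
341 = 3·87 + 80, so a_2 = 3
87 = 1·80 + 7, so a_3 = 1
80 = 11·7 + 3, so a_4 = 11
7 = 2·3 + 1, so a_5 = 2
3 = 3·1 + 0, so a_6 = 3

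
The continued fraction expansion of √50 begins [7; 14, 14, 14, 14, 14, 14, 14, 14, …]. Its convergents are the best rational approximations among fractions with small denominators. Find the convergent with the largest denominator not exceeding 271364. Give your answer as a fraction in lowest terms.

a_0 = 7: 7/1  (≤ bound)
a_1 = 14: 99/14  (≤ bound)
a_2 = 14: 1393/197  (≤ bound)
a_3 = 14: 19601/2772  (≤ bound)
a_4 = 14: 275807/39005  (≤ bound)
a_5 = 14: 3880899/548842  (> 271364, stop)

275807/39005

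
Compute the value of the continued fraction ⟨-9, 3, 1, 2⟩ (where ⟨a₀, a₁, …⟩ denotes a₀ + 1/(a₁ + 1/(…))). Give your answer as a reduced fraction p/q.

-96/11

a_0 = -9: -9/1
a_1 = 3: -26/3
a_2 = 1: -35/4
a_3 = 2: -96/11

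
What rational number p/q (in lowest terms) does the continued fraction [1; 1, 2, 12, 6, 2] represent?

816/487

a_0 = 1: 1/1
a_1 = 1: 2/1
a_2 = 2: 5/3
a_3 = 12: 62/37
a_4 = 6: 377/225
a_5 = 2: 816/487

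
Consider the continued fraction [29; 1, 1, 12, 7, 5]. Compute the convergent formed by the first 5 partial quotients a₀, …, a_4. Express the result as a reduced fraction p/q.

Start with 7.
12 + 1/(7/1) = 12 + 1/7 = 85/7
1 + 1/(85/7) = 1 + 7/85 = 92/85
1 + 1/(92/85) = 1 + 85/92 = 177/92
29 + 1/(177/92) = 29 + 92/177 = 5225/177

5225/177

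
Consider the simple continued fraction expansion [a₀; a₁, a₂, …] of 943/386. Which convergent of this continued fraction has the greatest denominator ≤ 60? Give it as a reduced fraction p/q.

22/9

a_0 = 2: 2/1  (≤ bound)
a_1 = 2: 5/2  (≤ bound)
a_2 = 3: 17/7  (≤ bound)
a_3 = 1: 22/9  (≤ bound)
a_4 = 7: 171/70  (> 60, stop)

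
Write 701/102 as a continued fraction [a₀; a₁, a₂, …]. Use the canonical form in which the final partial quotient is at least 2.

Apply division with remainder until the remainder is 0:
⌊701/102⌋ = 6, remainder 89
⌊102/89⌋ = 1, remainder 13
⌊89/13⌋ = 6, remainder 11
⌊13/11⌋ = 1, remainder 2
⌊11/2⌋ = 5, remainder 1
⌊2/1⌋ = 2, remainder 0

[6; 1, 6, 1, 5, 2]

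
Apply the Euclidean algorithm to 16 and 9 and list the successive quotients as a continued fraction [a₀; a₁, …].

[1; 1, 3, 2]

16 ÷ 9 → quotient 1, remainder 7
9 ÷ 7 → quotient 1, remainder 2
7 ÷ 2 → quotient 3, remainder 1
2 ÷ 1 → quotient 2, remainder 0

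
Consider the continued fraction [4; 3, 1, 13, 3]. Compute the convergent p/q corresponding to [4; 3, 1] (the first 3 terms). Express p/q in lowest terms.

Compute successive convergents:
a_0 = 4: 4/1
a_1 = 3: 13/3
a_2 = 1: 17/4

17/4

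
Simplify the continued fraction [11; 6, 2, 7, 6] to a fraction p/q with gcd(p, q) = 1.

Start with 6.
7 + 1/(6/1) = 7 + 1/6 = 43/6
2 + 1/(43/6) = 2 + 6/43 = 92/43
6 + 1/(92/43) = 6 + 43/92 = 595/92
11 + 1/(595/92) = 11 + 92/595 = 6637/595

6637/595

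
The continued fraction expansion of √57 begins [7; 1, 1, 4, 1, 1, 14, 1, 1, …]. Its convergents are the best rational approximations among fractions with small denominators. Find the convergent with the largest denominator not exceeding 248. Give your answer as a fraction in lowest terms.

151/20

a_0 = 7: 7/1  (≤ bound)
a_1 = 1: 8/1  (≤ bound)
a_2 = 1: 15/2  (≤ bound)
a_3 = 4: 68/9  (≤ bound)
a_4 = 1: 83/11  (≤ bound)
a_5 = 1: 151/20  (≤ bound)
a_6 = 14: 2197/291  (> 248, stop)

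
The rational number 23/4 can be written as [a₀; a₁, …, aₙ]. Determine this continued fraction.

[5; 1, 3]

Run the Euclidean algorithm, recording each quotient:
23 ÷ 4 → quotient 5, remainder 3
4 ÷ 3 → quotient 1, remainder 1
3 ÷ 1 → quotient 3, remainder 0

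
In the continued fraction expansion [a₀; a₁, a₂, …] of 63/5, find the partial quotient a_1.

1

Apply division with remainder until the remainder is 0:
⌊63/5⌋ = 12, remainder 3
⌊5/3⌋ = 1, remainder 2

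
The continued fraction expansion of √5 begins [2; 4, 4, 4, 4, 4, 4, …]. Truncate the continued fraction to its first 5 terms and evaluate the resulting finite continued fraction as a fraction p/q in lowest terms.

682/305

a_0 = 2: 2/1
a_1 = 4: 9/4
a_2 = 4: 38/17
a_3 = 4: 161/72
a_4 = 4: 682/305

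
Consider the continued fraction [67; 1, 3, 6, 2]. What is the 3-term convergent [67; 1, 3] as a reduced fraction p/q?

271/4

Compute successive convergents:
a_0 = 67: 67/1
a_1 = 1: 68/1
a_2 = 3: 271/4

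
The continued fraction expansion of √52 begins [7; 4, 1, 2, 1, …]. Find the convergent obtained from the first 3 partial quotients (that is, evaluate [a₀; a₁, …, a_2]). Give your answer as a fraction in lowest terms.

Compute successive convergents:
a_0 = 7: 7/1
a_1 = 4: 29/4
a_2 = 1: 36/5

36/5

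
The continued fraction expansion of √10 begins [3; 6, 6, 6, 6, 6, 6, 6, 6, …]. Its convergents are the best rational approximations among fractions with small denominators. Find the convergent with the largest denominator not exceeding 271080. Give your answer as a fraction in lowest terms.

168717/53353

a_0 = 3: 3/1  (≤ bound)
a_1 = 6: 19/6  (≤ bound)
a_2 = 6: 117/37  (≤ bound)
a_3 = 6: 721/228  (≤ bound)
a_4 = 6: 4443/1405  (≤ bound)
a_5 = 6: 27379/8658  (≤ bound)
a_6 = 6: 168717/53353  (≤ bound)
a_7 = 6: 1039681/328776  (> 271080, stop)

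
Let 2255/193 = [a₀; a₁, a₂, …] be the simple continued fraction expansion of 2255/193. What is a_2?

⌊2255/193⌋ = 11, remainder 132
⌊193/132⌋ = 1, remainder 61
⌊132/61⌋ = 2, remainder 10

2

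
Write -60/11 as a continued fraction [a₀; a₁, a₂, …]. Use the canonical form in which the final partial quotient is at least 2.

Apply division with remainder until the remainder is 0:
-60 = -6·11 + 6, so a_0 = -6
11 = 1·6 + 5, so a_1 = 1
6 = 1·5 + 1, so a_2 = 1
5 = 5·1 + 0, so a_3 = 5

[-6; 1, 1, 5]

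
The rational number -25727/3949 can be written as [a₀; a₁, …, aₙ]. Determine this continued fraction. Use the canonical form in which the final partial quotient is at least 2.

-25727 ÷ 3949 → quotient -7, remainder 1916
3949 ÷ 1916 → quotient 2, remainder 117
1916 ÷ 117 → quotient 16, remainder 44
117 ÷ 44 → quotient 2, remainder 29
44 ÷ 29 → quotient 1, remainder 15
29 ÷ 15 → quotient 1, remainder 14
15 ÷ 14 → quotient 1, remainder 1
14 ÷ 1 → quotient 14, remainder 0

[-7; 2, 16, 2, 1, 1, 1, 14]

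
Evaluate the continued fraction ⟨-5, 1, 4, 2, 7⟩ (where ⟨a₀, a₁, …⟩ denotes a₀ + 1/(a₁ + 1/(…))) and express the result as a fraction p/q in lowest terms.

Start with 7.
2 + 1/(7/1) = 2 + 1/7 = 15/7
4 + 1/(15/7) = 4 + 7/15 = 67/15
1 + 1/(67/15) = 1 + 15/67 = 82/67
-5 + 1/(82/67) = -5 + 67/82 = -343/82

-343/82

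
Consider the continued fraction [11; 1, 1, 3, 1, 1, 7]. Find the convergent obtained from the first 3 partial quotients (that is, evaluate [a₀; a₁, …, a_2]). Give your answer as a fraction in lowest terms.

23/2

Build up convergents one term at a time:
a_0 = 11: 11/1
a_1 = 1: 12/1
a_2 = 1: 23/2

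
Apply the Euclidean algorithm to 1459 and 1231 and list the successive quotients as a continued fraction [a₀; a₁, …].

[1; 5, 2, 1, 1, 45]

Run the Euclidean algorithm, recording each quotient:
1459 ÷ 1231 → quotient 1, remainder 228
1231 ÷ 228 → quotient 5, remainder 91
228 ÷ 91 → quotient 2, remainder 46
91 ÷ 46 → quotient 1, remainder 45
46 ÷ 45 → quotient 1, remainder 1
45 ÷ 1 → quotient 45, remainder 0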